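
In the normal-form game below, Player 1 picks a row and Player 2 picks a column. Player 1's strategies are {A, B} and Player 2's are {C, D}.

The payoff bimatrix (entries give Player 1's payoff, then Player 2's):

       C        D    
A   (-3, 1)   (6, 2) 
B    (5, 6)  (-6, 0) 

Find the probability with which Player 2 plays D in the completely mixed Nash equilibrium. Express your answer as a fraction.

2/5

Let c be the probability that Player 2 plays C. In a completely mixed equilibrium, Player 1 must be indifferent between A and B.
Player 1's expected payoff from A is −3c + 6(1−c); from B it is 5c − 6(1−c).
Setting these equal: −9c + 6 = 11c − 6, so c = 3/5.
Therefore Player 2 plays D with probability 1 − 3/5 = 2/5.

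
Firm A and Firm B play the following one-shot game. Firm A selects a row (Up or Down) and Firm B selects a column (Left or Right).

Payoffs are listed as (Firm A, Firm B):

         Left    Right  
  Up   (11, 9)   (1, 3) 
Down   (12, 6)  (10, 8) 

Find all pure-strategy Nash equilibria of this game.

(Down, Right)

(Up, Left): Firm A prefers Down (12 > 11) — not an equilibrium.
(Up, Right): Firm A prefers Down (10 > 1); Firm B prefers Left (9 > 3) — not an equilibrium.
(Down, Left): Firm B prefers Right (8 > 6) — not an equilibrium.
(Down, Right): Firm A gets 10 ≥ 1 from Up, and Firm B gets 8 ≥ 6 from Left — Nash equilibrium.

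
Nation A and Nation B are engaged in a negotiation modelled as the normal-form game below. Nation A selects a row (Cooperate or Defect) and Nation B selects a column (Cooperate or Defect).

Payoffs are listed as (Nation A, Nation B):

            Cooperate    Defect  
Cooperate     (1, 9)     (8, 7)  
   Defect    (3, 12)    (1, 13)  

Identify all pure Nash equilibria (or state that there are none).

(Cooperate, Cooperate): Nation A prefers Defect (3 > 1) — not an equilibrium.
(Cooperate, Defect): Nation B prefers Cooperate (9 > 7) — not an equilibrium.
(Defect, Cooperate): Nation B prefers Defect (13 > 12) — not an equilibrium.
(Defect, Defect): Nation A prefers Cooperate (8 > 1) — not an equilibrium.

none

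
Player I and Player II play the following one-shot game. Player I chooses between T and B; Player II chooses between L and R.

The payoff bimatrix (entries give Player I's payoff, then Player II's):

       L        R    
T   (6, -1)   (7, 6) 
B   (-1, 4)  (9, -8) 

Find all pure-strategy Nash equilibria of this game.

none

(T, L): Player II prefers R (6 > -1) — not an equilibrium.
(T, R): Player I prefers B (9 > 7) — not an equilibrium.
(B, L): Player I prefers T (6 > -1) — not an equilibrium.
(B, R): Player II prefers L (4 > -8) — not an equilibrium.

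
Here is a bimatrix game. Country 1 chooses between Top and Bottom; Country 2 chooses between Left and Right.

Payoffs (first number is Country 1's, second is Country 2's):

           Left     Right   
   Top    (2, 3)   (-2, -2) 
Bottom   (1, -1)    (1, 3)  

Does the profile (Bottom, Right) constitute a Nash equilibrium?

At (Bottom, Right), Country 1 earns 1; switching to Top would give -2, so Country 1 has no profitable deviation.
Country 2 earns 3; switching to Left would give -1, so Country 2 has no profitable deviation.
Neither player can gain by a unilateral deviation, so this profile is a Nash equilibrium.

Yes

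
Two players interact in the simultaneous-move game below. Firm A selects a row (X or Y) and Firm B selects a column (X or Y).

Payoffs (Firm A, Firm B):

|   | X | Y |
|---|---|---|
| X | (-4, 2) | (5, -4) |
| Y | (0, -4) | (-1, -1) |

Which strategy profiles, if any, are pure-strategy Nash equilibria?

none

(X, X): Firm A prefers Y (0 > -4) — not an equilibrium.
(X, Y): Firm B prefers X (2 > -4) — not an equilibrium.
(Y, X): Firm B prefers Y (-1 > -4) — not an equilibrium.
(Y, Y): Firm A prefers X (5 > -1) — not an equilibrium.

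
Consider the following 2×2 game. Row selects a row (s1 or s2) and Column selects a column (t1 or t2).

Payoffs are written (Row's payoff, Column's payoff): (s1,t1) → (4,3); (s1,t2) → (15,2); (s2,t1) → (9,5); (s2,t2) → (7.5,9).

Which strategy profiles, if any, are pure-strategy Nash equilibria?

(s1, t1): Row prefers s2 (9 > 4) — not an equilibrium.
(s1, t2): Column prefers t1 (3 > 2) — not an equilibrium.
(s2, t1): Column prefers t2 (9 > 5) — not an equilibrium.
(s2, t2): Row prefers s1 (15 > 7.5) — not an equilibrium.

none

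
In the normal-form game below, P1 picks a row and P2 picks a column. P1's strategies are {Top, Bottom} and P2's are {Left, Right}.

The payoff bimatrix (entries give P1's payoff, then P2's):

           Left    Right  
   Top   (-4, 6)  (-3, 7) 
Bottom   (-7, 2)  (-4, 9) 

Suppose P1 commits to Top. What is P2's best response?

Against Top, P2 earns 6 from Left and 7 from Right.
So Right is the best response.

Right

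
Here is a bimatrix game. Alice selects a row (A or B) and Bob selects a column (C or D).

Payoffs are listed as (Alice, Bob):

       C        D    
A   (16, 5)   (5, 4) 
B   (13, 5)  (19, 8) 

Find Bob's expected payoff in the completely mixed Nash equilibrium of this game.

First find p, the probability Alice plays A, from Bob's indifference between C and D: 5p + 5(1−p) = 4p + 8(1−p), giving p = 3/4.
Since Bob is indifferent in equilibrium, Bob's expected payoff equals the payoff from either column against (3/4, 1/4). Using C: 5(3/4) + 5(1/4) = 5.

5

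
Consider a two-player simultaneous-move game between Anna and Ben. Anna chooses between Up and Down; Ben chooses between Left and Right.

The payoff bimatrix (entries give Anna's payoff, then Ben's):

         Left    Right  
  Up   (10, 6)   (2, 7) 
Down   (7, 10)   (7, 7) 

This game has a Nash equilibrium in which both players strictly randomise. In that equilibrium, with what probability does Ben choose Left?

5/8

Let c be the probability that Ben plays Left. In a completely mixed equilibrium, Anna must be indifferent between Up and Down.
Anna's expected payoff from Up is 10c + 2(1−c); from Down it is 7c + 7(1−c).
Setting these equal: 8c + 2 = 7, so c = 5/8.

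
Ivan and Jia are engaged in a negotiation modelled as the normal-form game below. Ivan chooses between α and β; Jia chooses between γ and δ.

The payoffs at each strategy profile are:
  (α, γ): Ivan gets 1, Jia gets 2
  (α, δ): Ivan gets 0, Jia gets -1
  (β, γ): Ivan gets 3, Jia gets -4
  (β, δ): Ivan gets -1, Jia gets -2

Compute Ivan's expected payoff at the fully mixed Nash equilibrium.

First find y, the probability Jia plays γ, from Ivan's indifference between α and β: y = 3y − (1−y), giving y = 1/3.
Since Ivan is indifferent in equilibrium, Ivan's expected payoff equals the payoff from either row against (1/3, 2/3). Using α: (1/3) = 1/3.

1/3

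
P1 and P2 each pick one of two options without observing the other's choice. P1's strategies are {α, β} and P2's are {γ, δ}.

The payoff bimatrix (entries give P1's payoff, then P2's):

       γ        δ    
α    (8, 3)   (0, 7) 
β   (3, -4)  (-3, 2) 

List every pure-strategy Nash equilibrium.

(α, γ): P2 prefers δ (7 > 3) — not an equilibrium.
(α, δ): P1 gets 0 ≥ -3 from β, and P2 gets 7 ≥ 3 from γ — Nash equilibrium.
(β, γ): P1 prefers α (8 > 3); P2 prefers δ (2 > -4) — not an equilibrium.
(β, δ): P1 prefers α (0 > -3) — not an equilibrium.

(α, δ)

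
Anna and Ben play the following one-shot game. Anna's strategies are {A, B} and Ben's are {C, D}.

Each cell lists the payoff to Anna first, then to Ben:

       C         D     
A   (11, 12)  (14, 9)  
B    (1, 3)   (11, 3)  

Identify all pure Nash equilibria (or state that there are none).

(A, C)

(A, C): Anna gets 11 ≥ 1 from B, and Ben gets 12 ≥ 9 from D — Nash equilibrium.
(A, D): Ben prefers C (12 > 9) — not an equilibrium.
(B, C): Anna prefers A (11 > 1) — not an equilibrium.
(B, D): Anna prefers A (14 > 11) — not an equilibrium.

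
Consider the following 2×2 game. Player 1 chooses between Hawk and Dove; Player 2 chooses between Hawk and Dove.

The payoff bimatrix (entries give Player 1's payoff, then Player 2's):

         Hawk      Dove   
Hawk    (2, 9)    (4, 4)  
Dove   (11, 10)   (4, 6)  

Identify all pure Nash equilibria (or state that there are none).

(Hawk, Hawk): Player 1 prefers Dove (11 > 2) — not an equilibrium.
(Hawk, Dove): Player 2 prefers Hawk (9 > 4) — not an equilibrium.
(Dove, Hawk): Player 1 gets 11 ≥ 2 from Hawk, and Player 2 gets 10 ≥ 6 from Dove — Nash equilibrium.
(Dove, Dove): Player 2 prefers Hawk (10 > 6) — not an equilibrium.

(Dove, Hawk)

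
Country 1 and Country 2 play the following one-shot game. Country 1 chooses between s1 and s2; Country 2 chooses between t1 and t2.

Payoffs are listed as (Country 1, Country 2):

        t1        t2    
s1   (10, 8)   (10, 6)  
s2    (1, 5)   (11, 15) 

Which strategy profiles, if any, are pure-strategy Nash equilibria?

(s1, t1): Country 1 gets 10 ≥ 1 from s2, and Country 2 gets 8 ≥ 6 from t2 — Nash equilibrium.
(s1, t2): Country 1 prefers s2 (11 > 10); Country 2 prefers t1 (8 > 6) — not an equilibrium.
(s2, t1): Country 1 prefers s1 (10 > 1); Country 2 prefers t2 (15 > 5) — not an equilibrium.
(s2, t2): Country 1 gets 11 ≥ 10 from s1, and Country 2 gets 15 ≥ 5 from t1 — Nash equilibrium.

(s1, t1) and (s2, t2)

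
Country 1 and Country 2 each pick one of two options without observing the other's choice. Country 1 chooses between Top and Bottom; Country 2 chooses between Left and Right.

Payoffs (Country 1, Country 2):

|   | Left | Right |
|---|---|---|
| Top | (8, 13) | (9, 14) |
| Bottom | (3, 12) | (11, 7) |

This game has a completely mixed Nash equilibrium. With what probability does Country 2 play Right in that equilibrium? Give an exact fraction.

5/7

Let q be the probability that Country 2 plays Left. In a completely mixed equilibrium, Country 1 must be indifferent between Top and Bottom.
Country 1's expected payoff from Top is 8q + 9(1−q); from Bottom it is 3q + 11(1−q).
Setting these equal: −q + 9 = −8q + 11, so q = 2/7.
Therefore Country 2 plays Right with probability 1 − 2/7 = 5/7.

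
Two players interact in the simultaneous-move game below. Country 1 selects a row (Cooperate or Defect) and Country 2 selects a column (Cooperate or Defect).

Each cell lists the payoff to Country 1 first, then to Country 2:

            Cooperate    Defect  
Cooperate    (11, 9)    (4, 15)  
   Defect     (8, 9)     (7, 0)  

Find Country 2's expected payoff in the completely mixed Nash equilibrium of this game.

9

First find x, the probability Country 1 plays Cooperate, from Country 2's indifference between Cooperate and Defect: 9x + 9(1−x) = 15x, giving x = 3/5.
Since Country 2 is indifferent in equilibrium, Country 2's expected payoff equals the payoff from either column against (3/5, 2/5). Using Cooperate: 9(3/5) + 9(2/5) = 9.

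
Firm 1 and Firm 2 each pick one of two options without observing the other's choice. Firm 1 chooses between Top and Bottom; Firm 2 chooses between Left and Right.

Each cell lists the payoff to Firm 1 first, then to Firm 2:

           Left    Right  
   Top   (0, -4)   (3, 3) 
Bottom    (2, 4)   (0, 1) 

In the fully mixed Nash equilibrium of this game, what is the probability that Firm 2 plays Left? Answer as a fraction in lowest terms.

Let y be the probability that Firm 2 plays Left. In a completely mixed equilibrium, Firm 1 must be indifferent between Top and Bottom.
Firm 1's expected payoff from Top is 3(1−y); from Bottom it is 2y.
Setting these equal: −3y + 3 = 2y, so y = 3/5.

3/5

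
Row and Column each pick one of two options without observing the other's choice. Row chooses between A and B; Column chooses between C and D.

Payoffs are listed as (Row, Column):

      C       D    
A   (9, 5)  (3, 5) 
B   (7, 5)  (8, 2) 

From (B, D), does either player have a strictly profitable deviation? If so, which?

Column

Row at (B, D) earns 8; deviating to A yields 3 — not better.
Column earns 2; deviating to C yields 5 — a strict improvement.
Only Column has a strictly profitable deviation.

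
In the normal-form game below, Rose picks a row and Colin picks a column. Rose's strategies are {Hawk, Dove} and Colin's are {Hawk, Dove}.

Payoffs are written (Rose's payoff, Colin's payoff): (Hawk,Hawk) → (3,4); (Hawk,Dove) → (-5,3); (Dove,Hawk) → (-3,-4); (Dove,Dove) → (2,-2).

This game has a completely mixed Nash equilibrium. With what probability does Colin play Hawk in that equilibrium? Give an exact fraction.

Let c be the probability that Colin plays Hawk. In a completely mixed equilibrium, Rose must be indifferent between Hawk and Dove.
Rose's expected payoff from Hawk is 3c − 5(1−c); from Dove it is −3c + 2(1−c).
Setting these equal: 8c − 5 = −5c + 2, so c = 7/13.

7/13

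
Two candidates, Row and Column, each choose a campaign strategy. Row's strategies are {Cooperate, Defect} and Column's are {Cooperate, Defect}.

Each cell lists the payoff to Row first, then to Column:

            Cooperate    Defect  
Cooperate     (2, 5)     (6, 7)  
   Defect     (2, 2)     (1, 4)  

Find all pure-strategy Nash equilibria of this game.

(Cooperate, Cooperate): Column prefers Defect (7 > 5) — not an equilibrium.
(Cooperate, Defect): Row gets 6 ≥ 1 from Defect, and Column gets 7 ≥ 5 from Cooperate — Nash equilibrium.
(Defect, Cooperate): Column prefers Defect (4 > 2) — not an equilibrium.
(Defect, Defect): Row prefers Cooperate (6 > 1) — not an equilibrium.

(Cooperate, Defect)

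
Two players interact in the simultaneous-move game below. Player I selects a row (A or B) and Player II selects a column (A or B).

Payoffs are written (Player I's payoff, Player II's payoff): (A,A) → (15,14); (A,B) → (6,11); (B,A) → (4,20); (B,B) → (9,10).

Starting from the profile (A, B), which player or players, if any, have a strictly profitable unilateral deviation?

Player I at (A, B) earns 6; deviating to B yields 9 — a strict improvement.
Player II earns 11; deviating to A yields 14 — a strict improvement.
Both Player I and Player II have strictly profitable deviations.

Both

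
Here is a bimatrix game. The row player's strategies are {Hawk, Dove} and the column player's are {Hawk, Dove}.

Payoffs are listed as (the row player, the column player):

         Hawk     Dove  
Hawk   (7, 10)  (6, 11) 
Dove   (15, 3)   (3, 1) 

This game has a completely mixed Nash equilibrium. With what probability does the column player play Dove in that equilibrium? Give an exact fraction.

8/11

Let q be the probability that the column player plays Hawk. In a completely mixed equilibrium, the row player must be indifferent between Hawk and Dove.
The row player's expected payoff from Hawk is 7q + 6(1−q); from Dove it is 15q + 3(1−q).
Setting these equal: q + 6 = 12q + 3, so q = 3/11.
Therefore the column player plays Dove with probability 1 − 3/11 = 8/11.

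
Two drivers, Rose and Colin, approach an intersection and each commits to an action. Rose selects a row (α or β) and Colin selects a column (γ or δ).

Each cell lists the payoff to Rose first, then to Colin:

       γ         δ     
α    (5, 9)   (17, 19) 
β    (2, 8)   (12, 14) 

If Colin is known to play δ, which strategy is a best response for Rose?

Against δ, Rose earns 17 from α and 12 from β.
So α is the best response.

α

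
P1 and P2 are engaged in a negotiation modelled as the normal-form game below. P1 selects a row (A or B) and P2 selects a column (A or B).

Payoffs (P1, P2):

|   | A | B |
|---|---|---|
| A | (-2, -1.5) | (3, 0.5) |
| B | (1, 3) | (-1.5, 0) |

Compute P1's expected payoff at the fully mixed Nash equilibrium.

0

First find y, the probability P2 plays A, from P1's indifference between A and B: −2y + 3(1−y) = y − 1.5(1−y), giving y = 3/5.
Since P1 is indifferent in equilibrium, P1's expected payoff equals the payoff from either row against (3/5, 2/5). Using A: −2(3/5) + 3(2/5) = 0.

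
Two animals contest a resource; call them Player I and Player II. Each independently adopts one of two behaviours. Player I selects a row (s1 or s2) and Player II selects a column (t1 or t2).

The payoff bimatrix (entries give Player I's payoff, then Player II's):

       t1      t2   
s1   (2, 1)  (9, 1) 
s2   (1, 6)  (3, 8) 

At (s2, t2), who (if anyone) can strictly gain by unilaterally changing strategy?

Player I

Player I at (s2, t2) earns 3; deviating to s1 yields 9 — a strict improvement.
Player II earns 8; deviating to t1 yields 6 — not better.
Only Player I has a strictly profitable deviation.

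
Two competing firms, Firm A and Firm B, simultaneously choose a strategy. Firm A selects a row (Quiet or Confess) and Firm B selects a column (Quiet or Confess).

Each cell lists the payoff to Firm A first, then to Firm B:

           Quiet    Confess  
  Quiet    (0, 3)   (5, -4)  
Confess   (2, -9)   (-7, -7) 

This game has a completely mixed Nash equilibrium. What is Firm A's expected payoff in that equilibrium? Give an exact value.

First find q, the probability Firm B plays Quiet, from Firm A's indifference between Quiet and Confess: 5(1−q) = 2q − 7(1−q), giving q = 6/7.
Since Firm A is indifferent in equilibrium, Firm A's expected payoff equals the payoff from either row against (6/7, 1/7). Using Quiet: 5(1/7) = 5/7.

5/7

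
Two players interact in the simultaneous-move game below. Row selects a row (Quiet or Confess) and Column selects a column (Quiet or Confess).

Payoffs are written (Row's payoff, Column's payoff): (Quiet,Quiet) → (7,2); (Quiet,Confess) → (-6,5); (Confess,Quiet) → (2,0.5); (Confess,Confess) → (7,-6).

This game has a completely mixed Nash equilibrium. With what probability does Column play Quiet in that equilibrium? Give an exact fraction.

Let c be the probability that Column plays Quiet. In a completely mixed equilibrium, Row must be indifferent between Quiet and Confess.
Row's expected payoff from Quiet is 7c − 6(1−c); from Confess it is 2c + 7(1−c).
Setting these equal: 13c − 6 = −5c + 7, so c = 13/18.

13/18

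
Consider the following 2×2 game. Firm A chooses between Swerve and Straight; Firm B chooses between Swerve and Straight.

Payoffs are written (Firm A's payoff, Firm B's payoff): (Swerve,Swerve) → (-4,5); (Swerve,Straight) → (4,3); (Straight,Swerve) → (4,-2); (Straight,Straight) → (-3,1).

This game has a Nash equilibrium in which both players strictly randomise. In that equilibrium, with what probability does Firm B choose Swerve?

Let y be the probability that Firm B plays Swerve. In a completely mixed equilibrium, Firm A must be indifferent between Swerve and Straight.
Firm A's expected payoff from Swerve is −4y + 4(1−y); from Straight it is 4y − 3(1−y).
Setting these equal: −8y + 4 = 7y − 3, so y = 7/15.

7/15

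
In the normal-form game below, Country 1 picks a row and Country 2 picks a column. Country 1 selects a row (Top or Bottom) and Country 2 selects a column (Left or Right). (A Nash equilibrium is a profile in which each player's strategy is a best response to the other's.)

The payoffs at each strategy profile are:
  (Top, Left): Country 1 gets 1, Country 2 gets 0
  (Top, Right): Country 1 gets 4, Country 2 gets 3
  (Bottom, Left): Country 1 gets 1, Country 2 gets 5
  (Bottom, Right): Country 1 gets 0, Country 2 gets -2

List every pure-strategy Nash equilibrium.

(Top, Left): Country 2 prefers Right (3 > 0) — not an equilibrium.
(Top, Right): Country 1 gets 4 ≥ 0 from Bottom, and Country 2 gets 3 ≥ 0 from Left — Nash equilibrium.
(Bottom, Left): Country 1 gets 1 ≥ 1 from Top, and Country 2 gets 5 ≥ -2 from Right — Nash equilibrium.
(Bottom, Right): Country 1 prefers Top (4 > 0); Country 2 prefers Left (5 > -2) — not an equilibrium.

(Top, Right) and (Bottom, Left)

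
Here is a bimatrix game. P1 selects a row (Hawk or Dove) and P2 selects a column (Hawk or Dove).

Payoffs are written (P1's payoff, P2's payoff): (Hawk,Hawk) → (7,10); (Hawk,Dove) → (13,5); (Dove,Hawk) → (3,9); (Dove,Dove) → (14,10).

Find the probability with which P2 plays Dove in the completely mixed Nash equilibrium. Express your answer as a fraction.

4/5

Let c be the probability that P2 plays Hawk. In a completely mixed equilibrium, P1 must be indifferent between Hawk and Dove.
P1's expected payoff from Hawk is 7c + 13(1−c); from Dove it is 3c + 14(1−c).
Setting these equal: −6c + 13 = −11c + 14, so c = 1/5.
Therefore P2 plays Dove with probability 1 − 1/5 = 4/5.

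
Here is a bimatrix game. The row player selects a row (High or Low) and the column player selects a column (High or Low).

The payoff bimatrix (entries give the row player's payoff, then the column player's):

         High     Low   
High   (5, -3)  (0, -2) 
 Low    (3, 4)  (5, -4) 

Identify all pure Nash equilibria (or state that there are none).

(High, High): the column player prefers Low (-2 > -3) — not an equilibrium.
(High, Low): the row player prefers Low (5 > 0) — not an equilibrium.
(Low, High): the row player prefers High (5 > 3) — not an equilibrium.
(Low, Low): the column player prefers High (4 > -4) — not an equilibrium.

none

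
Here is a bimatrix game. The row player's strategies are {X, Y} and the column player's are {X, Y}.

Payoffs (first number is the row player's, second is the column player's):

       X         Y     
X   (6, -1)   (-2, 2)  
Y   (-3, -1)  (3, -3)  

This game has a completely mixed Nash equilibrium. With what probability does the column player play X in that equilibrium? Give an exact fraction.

5/14

Let y be the probability that the column player plays X. In a completely mixed equilibrium, the row player must be indifferent between X and Y.
The row player's expected payoff from X is 6y − 2(1−y); from Y it is −3y + 3(1−y).
Setting these equal: 8y − 2 = −6y + 3, so y = 5/14.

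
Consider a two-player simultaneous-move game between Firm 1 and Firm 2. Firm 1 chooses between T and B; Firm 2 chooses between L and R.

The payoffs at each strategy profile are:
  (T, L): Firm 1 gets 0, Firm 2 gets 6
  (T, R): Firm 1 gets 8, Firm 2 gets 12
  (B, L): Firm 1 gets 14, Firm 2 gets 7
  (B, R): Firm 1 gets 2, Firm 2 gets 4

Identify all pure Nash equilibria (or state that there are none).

(T, R) and (B, L)

(T, L): Firm 1 prefers B (14 > 0); Firm 2 prefers R (12 > 6) — not an equilibrium.
(T, R): Firm 1 gets 8 ≥ 2 from B, and Firm 2 gets 12 ≥ 6 from L — Nash equilibrium.
(B, L): Firm 1 gets 14 ≥ 0 from T, and Firm 2 gets 7 ≥ 4 from R — Nash equilibrium.
(B, R): Firm 1 prefers T (8 > 2); Firm 2 prefers L (7 > 4) — not an equilibrium.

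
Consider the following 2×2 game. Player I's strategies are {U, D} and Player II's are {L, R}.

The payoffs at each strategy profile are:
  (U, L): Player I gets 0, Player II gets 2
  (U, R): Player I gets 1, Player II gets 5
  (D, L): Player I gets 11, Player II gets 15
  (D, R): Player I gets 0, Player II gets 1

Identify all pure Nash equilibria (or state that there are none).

(U, L): Player I prefers D (11 > 0); Player II prefers R (5 > 2) — not an equilibrium.
(U, R): Player I gets 1 ≥ 0 from D, and Player II gets 5 ≥ 2 from L — Nash equilibrium.
(D, L): Player I gets 11 ≥ 0 from U, and Player II gets 15 ≥ 1 from R — Nash equilibrium.
(D, R): Player I prefers U (1 > 0); Player II prefers L (15 > 1) — not an equilibrium.

(U, R) and (D, L)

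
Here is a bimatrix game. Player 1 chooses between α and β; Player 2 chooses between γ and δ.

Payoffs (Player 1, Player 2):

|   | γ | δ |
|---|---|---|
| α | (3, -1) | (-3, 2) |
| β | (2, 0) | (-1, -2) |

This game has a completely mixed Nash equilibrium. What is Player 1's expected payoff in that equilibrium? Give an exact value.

1

First find q, the probability Player 2 plays γ, from Player 1's indifference between α and β: 3q − 3(1−q) = 2q − (1−q), giving q = 2/3.
Since Player 1 is indifferent in equilibrium, Player 1's expected payoff equals the payoff from either row against (2/3, 1/3). Using α: 3(2/3) − 3(1/3) = 1.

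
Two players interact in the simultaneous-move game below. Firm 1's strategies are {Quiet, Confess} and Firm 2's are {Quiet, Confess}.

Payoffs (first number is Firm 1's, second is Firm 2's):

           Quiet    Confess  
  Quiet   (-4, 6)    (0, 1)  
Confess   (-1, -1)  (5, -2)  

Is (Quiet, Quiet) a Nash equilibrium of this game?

No

At (Quiet, Quiet), Firm 1 earns -4; switching to Confess would give -1, so Firm 1 would deviate.
Firm 2 earns 6; switching to Confess would give 1, so Firm 2 has no profitable deviation.
Since at least one player can profitably deviate, this is not a Nash equilibrium.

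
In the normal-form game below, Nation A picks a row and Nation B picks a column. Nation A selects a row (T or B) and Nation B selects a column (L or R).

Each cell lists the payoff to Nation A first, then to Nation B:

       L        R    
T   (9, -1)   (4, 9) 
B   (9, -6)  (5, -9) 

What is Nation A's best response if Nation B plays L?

either — both T and B are best responses

Against L, Nation A earns 9 from T and 9 from B.
So either strategy is a best response.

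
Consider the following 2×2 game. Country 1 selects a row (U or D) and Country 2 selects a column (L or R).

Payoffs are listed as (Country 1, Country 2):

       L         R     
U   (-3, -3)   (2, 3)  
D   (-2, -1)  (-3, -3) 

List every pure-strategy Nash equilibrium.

(U, L): Country 1 prefers D (-2 > -3); Country 2 prefers R (3 > -3) — not an equilibrium.
(U, R): Country 1 gets 2 ≥ -3 from D, and Country 2 gets 3 ≥ -3 from L — Nash equilibrium.
(D, L): Country 1 gets -2 ≥ -3 from U, and Country 2 gets -1 ≥ -3 from R — Nash equilibrium.
(D, R): Country 1 prefers U (2 > -3); Country 2 prefers L (-1 > -3) — not an equilibrium.

(U, R) and (D, L)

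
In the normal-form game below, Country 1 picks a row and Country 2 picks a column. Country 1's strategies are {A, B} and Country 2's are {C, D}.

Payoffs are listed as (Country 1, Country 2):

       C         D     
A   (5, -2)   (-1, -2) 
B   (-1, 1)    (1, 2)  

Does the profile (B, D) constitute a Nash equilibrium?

Yes

At (B, D), Country 1 earns 1; switching to A would give -1, so Country 1 has no profitable deviation.
Country 2 earns 2; switching to C would give 1, so Country 2 has no profitable deviation.
Neither player can gain by a unilateral deviation, so this profile is a Nash equilibrium.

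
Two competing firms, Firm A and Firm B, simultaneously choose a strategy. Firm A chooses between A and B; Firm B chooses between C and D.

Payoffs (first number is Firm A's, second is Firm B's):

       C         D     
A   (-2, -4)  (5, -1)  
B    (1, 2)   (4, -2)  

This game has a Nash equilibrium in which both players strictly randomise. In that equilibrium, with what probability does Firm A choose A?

Let p be the probability that Firm A plays A. In a completely mixed equilibrium, Firm B must be indifferent between C and D.
Firm B's expected payoff from C is −4p + 2(1−p); from D it is −p − 2(1−p).
Setting these equal: −6p + 2 = p − 2, so p = 4/7.

4/7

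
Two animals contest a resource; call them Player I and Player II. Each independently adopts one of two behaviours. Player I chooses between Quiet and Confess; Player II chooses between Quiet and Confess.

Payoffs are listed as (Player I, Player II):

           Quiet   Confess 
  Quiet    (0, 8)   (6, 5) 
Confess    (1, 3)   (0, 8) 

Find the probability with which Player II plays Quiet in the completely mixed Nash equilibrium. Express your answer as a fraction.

6/7

Let q be the probability that Player II plays Quiet. In a completely mixed equilibrium, Player I must be indifferent between Quiet and Confess.
Player I's expected payoff from Quiet is 6(1−q); from Confess it is q.
Setting these equal: −6q + 6 = q, so q = 6/7.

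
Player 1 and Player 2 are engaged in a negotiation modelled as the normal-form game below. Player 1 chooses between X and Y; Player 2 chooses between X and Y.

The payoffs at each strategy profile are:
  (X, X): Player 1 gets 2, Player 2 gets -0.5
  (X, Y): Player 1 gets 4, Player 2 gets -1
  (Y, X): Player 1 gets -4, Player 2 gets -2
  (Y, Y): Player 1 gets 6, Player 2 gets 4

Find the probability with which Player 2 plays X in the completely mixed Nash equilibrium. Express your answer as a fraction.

Let q be the probability that Player 2 plays X. In a completely mixed equilibrium, Player 1 must be indifferent between X and Y.
Player 1's expected payoff from X is 2q + 4(1−q); from Y it is −4q + 6(1−q).
Setting these equal: −2q + 4 = −10q + 6, so q = 1/4.

1/4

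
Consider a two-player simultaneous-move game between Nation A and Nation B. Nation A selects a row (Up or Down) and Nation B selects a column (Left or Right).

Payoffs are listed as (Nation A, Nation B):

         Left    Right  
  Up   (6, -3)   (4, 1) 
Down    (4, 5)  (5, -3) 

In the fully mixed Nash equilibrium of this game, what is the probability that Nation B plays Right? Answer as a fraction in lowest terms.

2/3

Let c be the probability that Nation B plays Left. In a completely mixed equilibrium, Nation A must be indifferent between Up and Down.
Nation A's expected payoff from Up is 6c + 4(1−c); from Down it is 4c + 5(1−c).
Setting these equal: 2c + 4 = −c + 5, so c = 1/3.
Therefore Nation B plays Right with probability 1 − 1/3 = 2/3.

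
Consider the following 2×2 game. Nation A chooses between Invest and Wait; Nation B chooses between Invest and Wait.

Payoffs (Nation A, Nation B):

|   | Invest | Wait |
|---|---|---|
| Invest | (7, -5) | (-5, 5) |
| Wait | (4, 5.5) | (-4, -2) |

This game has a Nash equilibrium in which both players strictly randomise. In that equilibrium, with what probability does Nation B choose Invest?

Let q be the probability that Nation B plays Invest. In a completely mixed equilibrium, Nation A must be indifferent between Invest and Wait.
Nation A's expected payoff from Invest is 7q − 5(1−q); from Wait it is 4q − 4(1−q).
Setting these equal: 12q − 5 = 8q − 4, so q = 1/4.

1/4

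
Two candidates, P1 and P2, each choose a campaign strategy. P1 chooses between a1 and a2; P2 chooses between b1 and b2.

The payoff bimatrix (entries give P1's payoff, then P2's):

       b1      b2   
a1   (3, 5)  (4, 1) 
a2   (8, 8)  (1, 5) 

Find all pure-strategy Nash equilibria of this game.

(a1, b1): P1 prefers a2 (8 > 3) — not an equilibrium.
(a1, b2): P2 prefers b1 (5 > 1) — not an equilibrium.
(a2, b1): P1 gets 8 ≥ 3 from a1, and P2 gets 8 ≥ 5 from b2 — Nash equilibrium.
(a2, b2): P1 prefers a1 (4 > 1); P2 prefers b1 (8 > 5) — not an equilibrium.

(a2, b1)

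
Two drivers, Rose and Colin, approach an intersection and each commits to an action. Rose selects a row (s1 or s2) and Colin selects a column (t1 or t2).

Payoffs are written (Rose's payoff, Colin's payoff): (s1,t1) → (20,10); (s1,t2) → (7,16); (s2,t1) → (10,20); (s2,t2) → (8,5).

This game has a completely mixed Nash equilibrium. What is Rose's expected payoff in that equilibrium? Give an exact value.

First find q, the probability Colin plays t1, from Rose's indifference between s1 and s2: 20q + 7(1−q) = 10q + 8(1−q), giving q = 1/11.
Since Rose is indifferent in equilibrium, Rose's expected payoff equals the payoff from either row against (1/11, 10/11). Using s1: 20(1/11) + 7(10/11) = 90/11.

90/11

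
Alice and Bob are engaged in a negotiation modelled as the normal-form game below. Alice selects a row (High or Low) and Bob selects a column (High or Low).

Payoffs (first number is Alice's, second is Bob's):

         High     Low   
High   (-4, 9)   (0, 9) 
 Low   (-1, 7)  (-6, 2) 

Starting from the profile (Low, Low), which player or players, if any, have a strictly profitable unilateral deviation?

Both

Alice at (Low, Low) earns -6; deviating to High yields 0 — a strict improvement.
Bob earns 2; deviating to High yields 7 — a strict improvement.
Both Alice and Bob have strictly profitable deviations.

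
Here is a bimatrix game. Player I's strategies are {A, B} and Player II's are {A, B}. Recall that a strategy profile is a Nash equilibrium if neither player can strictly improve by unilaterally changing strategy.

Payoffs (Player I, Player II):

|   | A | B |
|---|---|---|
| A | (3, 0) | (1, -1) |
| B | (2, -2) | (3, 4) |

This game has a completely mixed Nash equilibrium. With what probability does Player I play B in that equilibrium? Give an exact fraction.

Let r be the probability that Player I plays A. In a completely mixed equilibrium, Player II must be indifferent between A and B.
Player II's expected payoff from A is −2(1−r); from B it is −r + 4(1−r).
Setting these equal: 2r − 2 = −5r + 4, so r = 6/7.
Therefore Player I plays B with probability 1 − 6/7 = 1/7.

1/7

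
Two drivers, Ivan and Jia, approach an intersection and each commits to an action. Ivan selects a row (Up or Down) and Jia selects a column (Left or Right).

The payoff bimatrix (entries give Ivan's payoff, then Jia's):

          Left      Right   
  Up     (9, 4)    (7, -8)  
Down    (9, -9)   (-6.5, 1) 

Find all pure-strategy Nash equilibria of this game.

(Up, Left)

(Up, Left): Ivan gets 9 ≥ 9 from Down, and Jia gets 4 ≥ -8 from Right — Nash equilibrium.
(Up, Right): Jia prefers Left (4 > -8) — not an equilibrium.
(Down, Left): Jia prefers Right (1 > -9) — not an equilibrium.
(Down, Right): Ivan prefers Up (7 > -6.5) — not an equilibrium.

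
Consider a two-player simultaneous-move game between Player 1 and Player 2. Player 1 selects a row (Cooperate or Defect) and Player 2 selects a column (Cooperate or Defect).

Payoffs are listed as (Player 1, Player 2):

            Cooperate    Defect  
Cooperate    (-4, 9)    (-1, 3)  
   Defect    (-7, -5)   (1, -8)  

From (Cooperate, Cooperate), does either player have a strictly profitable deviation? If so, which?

Neither

Player 1 at (Cooperate, Cooperate) earns -4; deviating to Defect yields -7 — not better.
Player 2 earns 9; deviating to Defect yields 3 — not better.
Neither player can strictly improve; the profile is a Nash equilibrium.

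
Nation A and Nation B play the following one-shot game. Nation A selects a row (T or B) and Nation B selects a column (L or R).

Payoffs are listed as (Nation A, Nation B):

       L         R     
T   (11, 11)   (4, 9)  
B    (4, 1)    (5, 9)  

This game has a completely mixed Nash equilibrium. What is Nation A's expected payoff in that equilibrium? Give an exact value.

First find y, the probability Nation B plays L, from Nation A's indifference between T and B: 11y + 4(1−y) = 4y + 5(1−y), giving y = 1/8.
Since Nation A is indifferent in equilibrium, Nation A's expected payoff equals the payoff from either row against (1/8, 7/8). Using T: 11(1/8) + 4(7/8) = 39/8.

39/8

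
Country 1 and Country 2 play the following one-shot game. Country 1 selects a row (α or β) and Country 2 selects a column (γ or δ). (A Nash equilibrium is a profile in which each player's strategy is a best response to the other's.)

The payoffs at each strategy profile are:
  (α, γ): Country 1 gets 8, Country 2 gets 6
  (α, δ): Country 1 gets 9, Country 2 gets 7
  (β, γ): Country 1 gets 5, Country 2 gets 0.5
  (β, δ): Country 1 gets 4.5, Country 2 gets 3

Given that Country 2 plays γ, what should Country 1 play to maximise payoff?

Against γ, Country 1 earns 8 from α and 5 from β.
So α is the best response.

α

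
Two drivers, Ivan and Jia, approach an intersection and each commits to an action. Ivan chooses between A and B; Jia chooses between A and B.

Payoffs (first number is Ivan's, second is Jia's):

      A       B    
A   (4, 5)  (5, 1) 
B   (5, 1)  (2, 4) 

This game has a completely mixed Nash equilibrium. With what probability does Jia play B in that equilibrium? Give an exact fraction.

Let c be the probability that Jia plays A. In a completely mixed equilibrium, Ivan must be indifferent between A and B.
Ivan's expected payoff from A is 4c + 5(1−c); from B it is 5c + 2(1−c).
Setting these equal: −c + 5 = 3c + 2, so c = 3/4.
Therefore Jia plays B with probability 1 − 3/4 = 1/4.

1/4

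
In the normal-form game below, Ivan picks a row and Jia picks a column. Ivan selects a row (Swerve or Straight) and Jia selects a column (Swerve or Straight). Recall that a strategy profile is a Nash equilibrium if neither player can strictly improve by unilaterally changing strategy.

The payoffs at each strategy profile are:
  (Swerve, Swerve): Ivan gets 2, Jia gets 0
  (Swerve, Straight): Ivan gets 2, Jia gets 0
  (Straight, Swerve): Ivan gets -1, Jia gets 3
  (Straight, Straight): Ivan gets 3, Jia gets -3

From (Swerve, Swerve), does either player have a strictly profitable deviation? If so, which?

Neither

Ivan at (Swerve, Swerve) earns 2; deviating to Straight yields -1 — not better.
Jia earns 0; deviating to Straight yields 0 — not better.
Neither player can strictly improve; the profile is a Nash equilibrium.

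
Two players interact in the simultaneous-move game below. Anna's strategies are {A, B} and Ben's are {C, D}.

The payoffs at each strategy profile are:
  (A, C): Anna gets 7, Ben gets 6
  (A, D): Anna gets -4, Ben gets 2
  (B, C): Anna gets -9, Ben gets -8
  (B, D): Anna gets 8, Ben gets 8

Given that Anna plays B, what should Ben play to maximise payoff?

Against B, Ben earns -8 from C and 8 from D.
So D is the best response.

D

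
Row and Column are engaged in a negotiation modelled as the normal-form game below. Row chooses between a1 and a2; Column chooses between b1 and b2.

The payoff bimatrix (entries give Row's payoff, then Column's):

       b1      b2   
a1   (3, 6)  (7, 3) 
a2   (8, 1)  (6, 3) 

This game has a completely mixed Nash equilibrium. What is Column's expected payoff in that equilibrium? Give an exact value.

3

First find p, the probability Row plays a1, from Column's indifference between b1 and b2: 6p + (1−p) = 3p + 3(1−p), giving p = 2/5.
Since Column is indifferent in equilibrium, Column's expected payoff equals the payoff from either column against (2/5, 3/5). Using b1: 6(2/5) + (3/5) = 3.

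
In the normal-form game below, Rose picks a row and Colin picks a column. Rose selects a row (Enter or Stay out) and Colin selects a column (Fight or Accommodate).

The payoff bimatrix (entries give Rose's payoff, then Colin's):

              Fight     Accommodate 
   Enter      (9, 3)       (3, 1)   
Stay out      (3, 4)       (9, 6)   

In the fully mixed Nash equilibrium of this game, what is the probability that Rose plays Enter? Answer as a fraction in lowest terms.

1/2

Let p be the probability that Rose plays Enter. In a completely mixed equilibrium, Colin must be indifferent between Fight and Accommodate.
Colin's expected payoff from Fight is 3p + 4(1−p); from Accommodate it is p + 6(1−p).
Setting these equal: −p + 4 = −5p + 6, so p = 1/2.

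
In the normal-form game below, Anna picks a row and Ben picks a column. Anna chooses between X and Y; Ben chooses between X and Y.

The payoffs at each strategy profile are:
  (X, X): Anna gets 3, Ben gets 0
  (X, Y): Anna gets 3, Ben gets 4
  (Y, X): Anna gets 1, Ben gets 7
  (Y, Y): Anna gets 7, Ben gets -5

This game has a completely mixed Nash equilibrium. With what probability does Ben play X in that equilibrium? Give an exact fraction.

2/3

Let q be the probability that Ben plays X. In a completely mixed equilibrium, Anna must be indifferent between X and Y.
Anna's expected payoff from X is 3q + 3(1−q); from Y it is q + 7(1−q).
Setting these equal: 3 = −6q + 7, so q = 2/3.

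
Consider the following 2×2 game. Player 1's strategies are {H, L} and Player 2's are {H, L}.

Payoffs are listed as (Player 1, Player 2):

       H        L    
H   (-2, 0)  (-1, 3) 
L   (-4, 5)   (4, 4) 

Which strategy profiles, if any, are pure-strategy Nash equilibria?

(H, H): Player 2 prefers L (3 > 0) — not an equilibrium.
(H, L): Player 1 prefers L (4 > -1) — not an equilibrium.
(L, H): Player 1 prefers H (-2 > -4) — not an equilibrium.
(L, L): Player 2 prefers H (5 > 4) — not an equilibrium.

none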